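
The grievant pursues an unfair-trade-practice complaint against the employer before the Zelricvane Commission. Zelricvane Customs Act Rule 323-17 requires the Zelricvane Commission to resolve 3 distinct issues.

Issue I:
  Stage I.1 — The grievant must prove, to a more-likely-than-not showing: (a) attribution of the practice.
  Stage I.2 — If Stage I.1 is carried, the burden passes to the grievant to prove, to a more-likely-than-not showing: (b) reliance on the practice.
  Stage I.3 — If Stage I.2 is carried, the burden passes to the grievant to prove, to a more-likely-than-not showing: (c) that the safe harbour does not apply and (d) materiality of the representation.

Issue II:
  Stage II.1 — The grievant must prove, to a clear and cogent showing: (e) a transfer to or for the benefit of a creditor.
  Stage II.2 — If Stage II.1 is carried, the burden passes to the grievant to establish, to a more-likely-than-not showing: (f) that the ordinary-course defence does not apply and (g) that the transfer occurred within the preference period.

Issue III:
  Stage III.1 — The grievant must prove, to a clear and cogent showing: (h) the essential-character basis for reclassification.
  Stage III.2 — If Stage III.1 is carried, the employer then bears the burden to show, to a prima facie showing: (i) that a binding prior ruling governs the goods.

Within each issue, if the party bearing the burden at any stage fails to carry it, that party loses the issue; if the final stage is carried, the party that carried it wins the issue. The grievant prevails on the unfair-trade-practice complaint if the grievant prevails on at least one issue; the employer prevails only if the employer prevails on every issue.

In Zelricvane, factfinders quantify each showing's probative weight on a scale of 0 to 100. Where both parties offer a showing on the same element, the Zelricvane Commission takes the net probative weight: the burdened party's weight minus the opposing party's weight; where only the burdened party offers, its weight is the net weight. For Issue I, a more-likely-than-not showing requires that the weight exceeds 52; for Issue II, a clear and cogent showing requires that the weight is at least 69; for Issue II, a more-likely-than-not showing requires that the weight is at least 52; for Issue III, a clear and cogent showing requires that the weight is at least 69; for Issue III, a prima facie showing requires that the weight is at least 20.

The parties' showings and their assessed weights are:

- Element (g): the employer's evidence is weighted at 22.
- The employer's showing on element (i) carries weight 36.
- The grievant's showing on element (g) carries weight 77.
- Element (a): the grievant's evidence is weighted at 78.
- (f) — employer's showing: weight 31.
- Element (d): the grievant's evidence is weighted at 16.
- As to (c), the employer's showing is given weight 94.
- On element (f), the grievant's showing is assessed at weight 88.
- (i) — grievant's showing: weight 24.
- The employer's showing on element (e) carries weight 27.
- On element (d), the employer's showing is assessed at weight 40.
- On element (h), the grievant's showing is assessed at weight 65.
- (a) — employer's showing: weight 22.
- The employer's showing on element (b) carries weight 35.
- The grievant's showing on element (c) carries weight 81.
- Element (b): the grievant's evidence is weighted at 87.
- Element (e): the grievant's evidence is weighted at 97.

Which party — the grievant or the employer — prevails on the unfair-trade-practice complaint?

— Issue I —
At Stage I.1 the grievant must meet a more-likely-than-not showing (weight exceeds 52): on (a) the weight is 78 less the opposing 22 gives net 56, which does exceed 52, so (a) meets the standard.
  Stage I.1 is satisfied; the grievant continues to bear the burden.
At Stage I.2 the grievant must meet a more-likely-than-not showing (weight exceeds 52): on (b) the weight is 87 less the opposing 35 gives net 52, ≤ 52, so (b) does not meet the standard.
  The grievant does not carry Stage I.2.
The analysis ends at Stage I.2; the employer prevails on this issue.
— Issue II —
Stage II.1 (grievant, a clear and cogent showing, weight is at least 69): (e) net 97−27=70 ≥ 69 — meets.
  All elements met. The grievant retains the burden for Stage II.2.
Stage II.2 (grievant, a more-likely-than-not showing, weight is at least 52): (f) net 88−31=57 ≥ 52 — meets; (g) net 77−22=55 ≥ 52 — meets.
  Stage II.2 carried; the final stage is satisfied.
Every stage carried; the grievant prevails on this issue.
— Issue III —
Stage III.1 (grievant, a clear and cogent showing, weight is at least 69): (h) 65 < 69 — fails.
  The grievant does not carry Stage III.1.
The employer prevails on this issue.
Per-issue: Issue I → employer; Issue II → grievant; Issue III → employer. The grievant must prevail on at least one issue; overall, the grievant prevails.

grievant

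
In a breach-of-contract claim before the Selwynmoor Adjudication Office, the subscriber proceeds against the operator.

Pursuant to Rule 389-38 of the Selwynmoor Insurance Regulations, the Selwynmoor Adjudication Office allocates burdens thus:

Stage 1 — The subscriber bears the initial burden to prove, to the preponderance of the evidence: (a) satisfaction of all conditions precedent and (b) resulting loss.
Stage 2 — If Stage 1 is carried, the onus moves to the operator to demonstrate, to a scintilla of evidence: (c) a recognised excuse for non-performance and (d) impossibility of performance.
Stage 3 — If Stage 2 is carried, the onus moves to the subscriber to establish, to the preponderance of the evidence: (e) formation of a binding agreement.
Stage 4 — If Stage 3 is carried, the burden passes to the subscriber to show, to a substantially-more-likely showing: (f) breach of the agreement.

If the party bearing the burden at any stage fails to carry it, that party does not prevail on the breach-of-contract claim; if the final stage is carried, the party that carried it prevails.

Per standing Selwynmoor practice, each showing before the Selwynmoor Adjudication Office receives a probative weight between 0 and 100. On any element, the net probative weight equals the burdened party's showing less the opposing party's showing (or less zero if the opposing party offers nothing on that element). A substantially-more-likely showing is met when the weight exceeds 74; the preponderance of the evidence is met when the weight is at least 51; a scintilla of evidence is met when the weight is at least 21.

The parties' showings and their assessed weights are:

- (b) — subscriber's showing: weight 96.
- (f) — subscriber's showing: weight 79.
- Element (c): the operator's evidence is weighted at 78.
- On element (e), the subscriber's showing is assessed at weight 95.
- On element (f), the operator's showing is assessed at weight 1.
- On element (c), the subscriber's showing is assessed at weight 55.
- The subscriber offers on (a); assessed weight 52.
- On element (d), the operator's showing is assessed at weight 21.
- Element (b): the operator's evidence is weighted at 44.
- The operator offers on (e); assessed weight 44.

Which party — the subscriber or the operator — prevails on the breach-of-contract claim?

Stage 1 — burden on subscriber; standard: the preponderance of the evidence (weight is at least 51).
    (a): 52 ≥ 51 [met]
    (b): 96 − 44 = 52 ≥ 51 [met]
  Stage 1 carried; the burden shifts to the operator.
Stage 2 — burden on operator; standard: a scintilla of evidence (weight is at least 21).
    (c): 78 − 55 = 23 ≥ 21 [met]
    (d): 21 ≥ 21 [met]
  The operator carries Stage 2; the subscriber now bears the burden.
Stage 3 — burden on subscriber; standard: the preponderance of the evidence (weight is at least 51).
    (e): 95 − 44 = 51 ≥ 51 [met]
  All elements met. The subscriber retains the burden for Stage 4.
Stage 4 — burden on subscriber; standard: a substantially-more-likely showing (weight exceeds 74).
    (f): 79 − 1 = 78 > 74 [met]
  All elements met at the final stage.
With every stage satisfied, the subscriber prevails.

subscriber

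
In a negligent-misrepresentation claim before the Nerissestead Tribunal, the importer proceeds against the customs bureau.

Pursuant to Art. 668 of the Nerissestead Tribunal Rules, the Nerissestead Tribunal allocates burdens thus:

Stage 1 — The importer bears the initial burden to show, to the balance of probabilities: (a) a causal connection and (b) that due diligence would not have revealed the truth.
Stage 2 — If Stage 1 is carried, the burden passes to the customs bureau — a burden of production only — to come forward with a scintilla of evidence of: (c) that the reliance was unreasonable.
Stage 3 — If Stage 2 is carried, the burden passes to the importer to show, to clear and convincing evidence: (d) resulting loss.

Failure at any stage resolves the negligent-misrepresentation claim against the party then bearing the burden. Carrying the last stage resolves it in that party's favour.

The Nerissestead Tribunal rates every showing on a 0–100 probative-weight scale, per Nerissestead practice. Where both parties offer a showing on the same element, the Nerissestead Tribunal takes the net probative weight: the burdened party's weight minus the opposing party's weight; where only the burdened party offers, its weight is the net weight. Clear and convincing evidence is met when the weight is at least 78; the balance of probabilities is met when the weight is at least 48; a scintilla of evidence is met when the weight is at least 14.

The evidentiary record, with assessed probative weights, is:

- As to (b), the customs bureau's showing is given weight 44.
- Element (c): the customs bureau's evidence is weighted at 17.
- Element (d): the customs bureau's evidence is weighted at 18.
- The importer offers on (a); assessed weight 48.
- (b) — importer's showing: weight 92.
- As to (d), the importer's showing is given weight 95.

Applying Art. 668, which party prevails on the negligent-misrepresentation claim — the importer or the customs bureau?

Stage 1 (importer, the balance of probabilities, weight is at least 48): (a) 48 ≥ 48 — meets; (b) net 92−44=48 ≥ 48 — meets.
  All elements met. The burden passes to the customs bureau.
Stage 2 (customs bureau, a scintilla of evidence, weight is at least 14): (c) 17 ≥ 14 — meets.
  Stage 2 carried; the burden shifts to the importer.
Stage 3 (importer, clear and convincing evidence, weight is at least 78): (d) net 95−18=77 < 78 — fails.
  Stage 3 not carried; the importer fails its burden.
The analysis ends at Stage 3; the customs bureau prevails.

customs bureau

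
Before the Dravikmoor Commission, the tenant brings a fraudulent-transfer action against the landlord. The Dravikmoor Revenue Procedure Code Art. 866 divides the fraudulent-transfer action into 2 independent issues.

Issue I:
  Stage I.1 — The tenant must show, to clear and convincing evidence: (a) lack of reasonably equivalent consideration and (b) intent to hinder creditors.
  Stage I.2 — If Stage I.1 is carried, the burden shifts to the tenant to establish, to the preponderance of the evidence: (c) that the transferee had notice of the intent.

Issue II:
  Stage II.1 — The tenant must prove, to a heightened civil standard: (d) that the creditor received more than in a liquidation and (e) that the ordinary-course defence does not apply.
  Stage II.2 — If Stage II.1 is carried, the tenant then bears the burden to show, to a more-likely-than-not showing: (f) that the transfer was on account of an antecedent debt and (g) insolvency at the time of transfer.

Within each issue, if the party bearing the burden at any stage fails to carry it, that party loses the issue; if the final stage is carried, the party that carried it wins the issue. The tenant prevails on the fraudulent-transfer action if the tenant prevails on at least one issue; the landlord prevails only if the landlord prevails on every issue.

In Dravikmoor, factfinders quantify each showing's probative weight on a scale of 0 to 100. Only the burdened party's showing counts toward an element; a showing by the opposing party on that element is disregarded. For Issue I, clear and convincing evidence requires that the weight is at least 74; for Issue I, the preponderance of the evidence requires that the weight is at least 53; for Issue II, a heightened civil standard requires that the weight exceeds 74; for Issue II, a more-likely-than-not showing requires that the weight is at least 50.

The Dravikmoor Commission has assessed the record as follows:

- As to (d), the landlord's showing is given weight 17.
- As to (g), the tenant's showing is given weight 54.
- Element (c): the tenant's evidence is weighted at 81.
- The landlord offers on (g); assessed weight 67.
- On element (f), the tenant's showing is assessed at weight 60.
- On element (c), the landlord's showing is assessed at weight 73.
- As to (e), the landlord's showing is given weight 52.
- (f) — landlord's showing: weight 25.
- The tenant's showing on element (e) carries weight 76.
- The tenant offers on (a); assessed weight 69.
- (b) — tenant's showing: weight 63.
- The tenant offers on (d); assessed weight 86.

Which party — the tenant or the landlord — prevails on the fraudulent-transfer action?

— Issue I —
Stage I.1 (tenant, clear and convincing evidence, weight is at least 74): (a) 69 < 74 — fails; (b) 63 < 74 — fails.
  Not every element is met, so the tenant fails to carry Stage I.1.
The landlord prevails on this issue.
— Issue II —
Stage II.1 — burden on tenant; standard: a heightened civil standard (weight exceeds 74).
    (d): 86 (landlord's 17 disregarded) > 74 [met]
    (e): 76 (landlord's 52 disregarded) > 74 [met]
  All elements met. The tenant retains the burden for Stage II.2.
Stage II.2 — burden on tenant; standard: a more-likely-than-not showing (weight is at least 50).
    (f): 60 (landlord's 25 disregarded) ≥ 50 [met]
    (g): 54 (landlord's 67 disregarded) ≥ 50 [met]
  All elements met at the final stage.
All stages carried — the tenant prevails on this issue.
Per-issue: Issue I → landlord; Issue II → tenant. The tenant must prevail on at least one issue; overall, the tenant prevails.

tenant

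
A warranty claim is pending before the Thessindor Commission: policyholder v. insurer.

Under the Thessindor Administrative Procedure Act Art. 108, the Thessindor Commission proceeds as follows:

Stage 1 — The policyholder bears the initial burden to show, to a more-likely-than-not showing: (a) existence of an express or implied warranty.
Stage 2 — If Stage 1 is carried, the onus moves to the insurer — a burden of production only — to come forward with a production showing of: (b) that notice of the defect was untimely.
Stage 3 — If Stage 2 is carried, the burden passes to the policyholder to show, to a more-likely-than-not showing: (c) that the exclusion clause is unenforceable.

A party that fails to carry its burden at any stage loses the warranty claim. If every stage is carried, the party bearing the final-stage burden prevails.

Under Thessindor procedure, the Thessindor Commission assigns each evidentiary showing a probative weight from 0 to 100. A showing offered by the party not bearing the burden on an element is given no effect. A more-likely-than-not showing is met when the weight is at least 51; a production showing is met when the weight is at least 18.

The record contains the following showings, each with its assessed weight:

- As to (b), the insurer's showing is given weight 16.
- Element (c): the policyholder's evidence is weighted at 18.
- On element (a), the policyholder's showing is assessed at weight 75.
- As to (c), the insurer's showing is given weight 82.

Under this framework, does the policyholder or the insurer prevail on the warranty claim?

policyholder

Stage 1 (policyholder, a more-likely-than-not showing, weight is at least 51): (a) 75 ≥ 51 — meets.
  The policyholder carries Stage 1; the insurer now bears the burden.
Stage 2 (insurer, a production showing, weight is at least 18): (b) 16 < 18 — fails.
  Stage 2 not carried; the insurer fails its burden.
The policyholder prevails.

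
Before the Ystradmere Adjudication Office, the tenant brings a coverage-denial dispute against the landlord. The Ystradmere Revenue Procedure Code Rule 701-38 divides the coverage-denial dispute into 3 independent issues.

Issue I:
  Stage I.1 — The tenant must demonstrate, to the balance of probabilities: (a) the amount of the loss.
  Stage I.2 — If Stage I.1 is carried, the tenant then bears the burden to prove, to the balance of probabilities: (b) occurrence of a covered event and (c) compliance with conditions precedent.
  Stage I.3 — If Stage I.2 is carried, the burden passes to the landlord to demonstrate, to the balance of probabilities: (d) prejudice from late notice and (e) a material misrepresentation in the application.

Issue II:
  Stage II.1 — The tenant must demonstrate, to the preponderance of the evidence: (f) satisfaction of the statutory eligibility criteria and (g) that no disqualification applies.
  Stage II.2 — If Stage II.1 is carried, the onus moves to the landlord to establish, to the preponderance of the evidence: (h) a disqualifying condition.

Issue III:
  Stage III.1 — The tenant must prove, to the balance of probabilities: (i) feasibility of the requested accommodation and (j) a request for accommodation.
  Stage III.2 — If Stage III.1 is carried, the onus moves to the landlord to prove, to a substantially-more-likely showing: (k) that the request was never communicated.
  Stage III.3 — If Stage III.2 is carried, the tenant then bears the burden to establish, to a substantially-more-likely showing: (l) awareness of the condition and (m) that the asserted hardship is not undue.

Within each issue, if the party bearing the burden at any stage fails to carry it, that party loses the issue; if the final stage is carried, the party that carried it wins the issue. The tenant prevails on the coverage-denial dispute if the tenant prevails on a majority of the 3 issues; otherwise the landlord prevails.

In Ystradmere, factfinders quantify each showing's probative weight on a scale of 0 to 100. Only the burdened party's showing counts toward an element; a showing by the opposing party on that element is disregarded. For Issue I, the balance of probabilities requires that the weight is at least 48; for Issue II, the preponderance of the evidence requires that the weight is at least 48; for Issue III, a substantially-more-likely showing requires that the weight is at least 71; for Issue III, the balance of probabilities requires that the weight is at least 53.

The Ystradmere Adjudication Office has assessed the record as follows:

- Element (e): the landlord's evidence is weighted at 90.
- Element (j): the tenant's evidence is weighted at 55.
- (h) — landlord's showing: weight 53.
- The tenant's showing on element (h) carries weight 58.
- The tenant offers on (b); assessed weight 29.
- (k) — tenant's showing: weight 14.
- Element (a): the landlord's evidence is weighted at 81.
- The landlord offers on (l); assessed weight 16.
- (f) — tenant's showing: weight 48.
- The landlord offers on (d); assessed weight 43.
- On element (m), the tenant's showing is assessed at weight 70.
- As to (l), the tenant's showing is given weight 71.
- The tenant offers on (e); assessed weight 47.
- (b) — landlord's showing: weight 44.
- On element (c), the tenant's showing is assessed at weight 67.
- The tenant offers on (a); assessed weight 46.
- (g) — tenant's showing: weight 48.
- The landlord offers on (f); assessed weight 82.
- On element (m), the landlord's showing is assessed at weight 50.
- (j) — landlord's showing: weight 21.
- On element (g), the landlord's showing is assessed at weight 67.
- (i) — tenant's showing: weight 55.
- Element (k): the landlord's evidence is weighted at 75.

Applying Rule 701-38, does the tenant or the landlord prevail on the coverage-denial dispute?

landlord

— Issue I —
Stage I.1 (tenant, the balance of probabilities, weight is at least 48): (a) 46 (landlord's 81 disregarded) < 48 — fails.
  Stage I.1 not carried; the tenant fails its burden.
So the landlord prevails on this issue.
— Issue II —
Stage II.1 (tenant, the preponderance of the evidence, weight is at least 48): (f) 48 (landlord's 82 disregarded) ≥ 48 — meets; (g) 48 (landlord's 67 disregarded) ≥ 48 — meets.
  All elements met. The burden passes to the landlord.
Stage II.2 (landlord, the preponderance of the evidence, weight is at least 48): (h) 53 (tenant's 58 disregarded) ≥ 48 — meets.
  Stage II.2 carried; the final stage is satisfied.
Every stage carried; the landlord prevails on this issue.
— Issue III —
At Stage III.1 the tenant must meet the balance of probabilities (weight is at least 53): on (i) the weight is 55, which does reach 53, so (i) meets the standard; on (j) the weight is 55 (the landlord's 21 is given no effect), which does reach 53, so (j) meets the standard.
  Stage III.1 carried; the burden shifts to the landlord.
At Stage III.2 the landlord must meet a substantially-more-likely showing (weight is at least 71): on (k) the weight is 75 (the tenant's 14 is given no effect), which does reach 71, so (k) meets the standard.
  Stage III.2 is satisfied; the onus moves to the tenant.
At Stage III.3 the tenant must meet a substantially-more-likely showing (weight is at least 71): on (l) the weight is 71 (the landlord's 16 is given no effect), ≥ 71, so (l) meets the standard; on (m) the weight is 70 (the landlord's 50 is given no effect), < 71, so (m) does not meet the standard.
  Stage III.3 not carried; the tenant fails its burden.
The landlord prevails on this issue.
Per-issue: Issue I → landlord; Issue II → landlord; Issue III → landlord. The tenant must prevail on a majority of issues; overall, the landlord prevails.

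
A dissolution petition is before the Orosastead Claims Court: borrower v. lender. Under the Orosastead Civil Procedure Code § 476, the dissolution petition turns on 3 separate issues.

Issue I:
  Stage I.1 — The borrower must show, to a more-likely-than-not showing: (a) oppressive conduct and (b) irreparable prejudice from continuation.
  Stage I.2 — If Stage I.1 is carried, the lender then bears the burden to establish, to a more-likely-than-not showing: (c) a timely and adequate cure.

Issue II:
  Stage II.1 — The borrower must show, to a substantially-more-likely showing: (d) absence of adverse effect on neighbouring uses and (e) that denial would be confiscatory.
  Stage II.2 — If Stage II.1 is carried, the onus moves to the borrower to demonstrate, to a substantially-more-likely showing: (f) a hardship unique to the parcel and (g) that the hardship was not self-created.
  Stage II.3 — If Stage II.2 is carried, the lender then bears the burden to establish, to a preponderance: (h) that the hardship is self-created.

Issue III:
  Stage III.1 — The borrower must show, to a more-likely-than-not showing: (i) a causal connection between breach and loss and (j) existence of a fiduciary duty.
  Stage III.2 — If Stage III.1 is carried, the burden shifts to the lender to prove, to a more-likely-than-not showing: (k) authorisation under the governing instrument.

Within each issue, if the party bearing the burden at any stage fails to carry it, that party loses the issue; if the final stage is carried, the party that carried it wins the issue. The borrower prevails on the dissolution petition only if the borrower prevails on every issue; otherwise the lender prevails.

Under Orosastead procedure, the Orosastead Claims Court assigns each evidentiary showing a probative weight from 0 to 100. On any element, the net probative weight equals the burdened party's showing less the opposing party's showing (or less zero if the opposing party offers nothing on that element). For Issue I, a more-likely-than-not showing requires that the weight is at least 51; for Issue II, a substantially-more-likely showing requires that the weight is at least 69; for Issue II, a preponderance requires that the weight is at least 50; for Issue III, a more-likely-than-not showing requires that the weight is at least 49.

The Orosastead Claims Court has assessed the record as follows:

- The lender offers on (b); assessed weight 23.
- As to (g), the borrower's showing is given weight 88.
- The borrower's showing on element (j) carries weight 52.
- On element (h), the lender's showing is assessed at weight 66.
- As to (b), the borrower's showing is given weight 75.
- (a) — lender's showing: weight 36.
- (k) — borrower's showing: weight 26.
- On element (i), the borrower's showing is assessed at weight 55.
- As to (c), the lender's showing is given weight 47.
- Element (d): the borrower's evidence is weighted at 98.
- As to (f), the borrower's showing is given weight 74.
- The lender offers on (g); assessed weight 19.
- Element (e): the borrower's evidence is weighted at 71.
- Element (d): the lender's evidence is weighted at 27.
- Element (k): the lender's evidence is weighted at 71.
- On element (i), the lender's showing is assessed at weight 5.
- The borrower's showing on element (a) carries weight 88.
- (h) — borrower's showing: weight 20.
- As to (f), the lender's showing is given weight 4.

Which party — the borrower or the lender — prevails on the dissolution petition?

— Issue I —
Stage I.1 — burden on borrower; standard: a more-likely-than-not showing (weight is at least 51).
    (a): 88 − 36 = 52 ≥ 51 [met]
    (b): 75 − 23 = 52 ≥ 51 [met]
  All elements met. The burden passes to the lender.
Stage I.2 — burden on lender; standard: a more-likely-than-not showing (weight is at least 51).
    (c): 47 < 51 [not met]
  Not every element is met, so the lender fails to carry Stage I.2.
The borrower prevails on this issue.
— Issue II —
Stage II.1 (borrower, a substantially-more-likely showing, weight is at least 69): (d) net 98−27=71 ≥ 69 — meets; (e) 71 ≥ 69 — meets.
  Stage II.1 is satisfied; the borrower continues to bear the burden.
Stage II.2 (borrower, a substantially-more-likely showing, weight is at least 69): (f) net 74−4=70 ≥ 69 — meets; (g) net 88−19=69 ≥ 69 — meets.
  Stage II.2 carried; the burden shifts to the lender.
Stage II.3 (lender, a preponderance, weight is at least 50): (h) net 66−20=46 < 50 — fails.
  Not every element is met, so the lender fails to carry Stage II.3.
The analysis ends at Stage II.3; the borrower prevails on this issue.
— Issue III —
At Stage III.1 the borrower must meet a more-likely-than-not showing (weight is at least 49): on (i) the weight is 55 less the opposing 5 gives net 50, which does reach 49, so (i) meets the standard; on (j) the weight is 52, which does reach 49, so (j) meets the standard.
  All elements met. The burden passes to the lender.
At Stage III.2 the lender must meet a more-likely-than-not showing (weight is at least 49): on (k) the weight is 71 less the opposing 26 gives net 45, which does not reach 49, so (k) does not meet the standard.
  The lender does not carry Stage III.2.
The borrower prevails on this issue.
Per-issue: Issue I → borrower; Issue II → borrower; Issue III → borrower. The borrower must prevail on every issue; overall, the borrower prevails.

borrower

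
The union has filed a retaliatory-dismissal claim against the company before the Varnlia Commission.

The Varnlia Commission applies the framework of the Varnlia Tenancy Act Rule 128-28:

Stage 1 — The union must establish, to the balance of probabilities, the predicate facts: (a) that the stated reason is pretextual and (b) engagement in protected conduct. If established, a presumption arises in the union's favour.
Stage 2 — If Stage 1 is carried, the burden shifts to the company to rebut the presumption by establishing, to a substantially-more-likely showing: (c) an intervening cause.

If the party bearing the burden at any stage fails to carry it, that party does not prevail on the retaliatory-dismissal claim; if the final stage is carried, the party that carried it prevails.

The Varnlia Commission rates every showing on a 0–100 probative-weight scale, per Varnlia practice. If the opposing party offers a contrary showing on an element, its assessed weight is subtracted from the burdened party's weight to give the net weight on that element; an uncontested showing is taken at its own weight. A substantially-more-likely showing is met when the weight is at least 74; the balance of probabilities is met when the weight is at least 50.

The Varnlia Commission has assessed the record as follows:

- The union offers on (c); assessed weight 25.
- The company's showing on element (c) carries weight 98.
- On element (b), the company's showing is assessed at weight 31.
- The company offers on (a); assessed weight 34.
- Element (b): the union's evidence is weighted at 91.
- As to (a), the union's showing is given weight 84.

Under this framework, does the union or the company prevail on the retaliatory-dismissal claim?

union

Stage 1 — burden on union; standard: the balance of probabilities (weight is at least 50).
    (a): 84 − 34 = 50 ≥ 50 [met]
    (b): 91 − 31 = 60 ≥ 50 [met]
  All elements met. The burden passes to the company.
Stage 2 — burden on company; standard: a substantially-more-likely showing (weight is at least 74).
    (c): 98 − 25 = 73 < 74 [not met]
  Not every element is met, so the company fails to carry Stage 2.
The analysis ends at Stage 2; the union prevails.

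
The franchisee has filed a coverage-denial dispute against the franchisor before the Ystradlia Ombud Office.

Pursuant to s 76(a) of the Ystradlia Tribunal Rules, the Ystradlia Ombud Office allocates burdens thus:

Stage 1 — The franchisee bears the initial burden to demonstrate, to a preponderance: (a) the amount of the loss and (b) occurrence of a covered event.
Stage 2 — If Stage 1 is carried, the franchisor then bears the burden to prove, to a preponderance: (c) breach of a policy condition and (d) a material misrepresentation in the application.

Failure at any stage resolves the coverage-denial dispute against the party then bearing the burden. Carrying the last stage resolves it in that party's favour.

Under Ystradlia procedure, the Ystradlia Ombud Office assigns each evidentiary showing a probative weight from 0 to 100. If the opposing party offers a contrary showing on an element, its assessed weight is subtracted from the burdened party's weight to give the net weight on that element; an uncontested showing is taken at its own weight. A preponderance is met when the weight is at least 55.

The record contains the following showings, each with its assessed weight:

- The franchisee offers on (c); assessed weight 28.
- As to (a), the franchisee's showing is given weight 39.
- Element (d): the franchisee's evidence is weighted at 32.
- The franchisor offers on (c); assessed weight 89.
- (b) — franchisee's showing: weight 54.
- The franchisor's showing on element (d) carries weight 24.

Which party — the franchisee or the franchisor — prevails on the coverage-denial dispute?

franchisor

At Stage 1 the franchisee must meet a preponderance (weight is at least 55): on (a) the weight is 39, < 55, so (a) does not meet the standard; on (b) the weight is 54, < 55, so (b) does not meet the standard.
  Not every element is met, so the franchisee fails to carry Stage 1.
The analysis ends at Stage 1; the franchisor prevails.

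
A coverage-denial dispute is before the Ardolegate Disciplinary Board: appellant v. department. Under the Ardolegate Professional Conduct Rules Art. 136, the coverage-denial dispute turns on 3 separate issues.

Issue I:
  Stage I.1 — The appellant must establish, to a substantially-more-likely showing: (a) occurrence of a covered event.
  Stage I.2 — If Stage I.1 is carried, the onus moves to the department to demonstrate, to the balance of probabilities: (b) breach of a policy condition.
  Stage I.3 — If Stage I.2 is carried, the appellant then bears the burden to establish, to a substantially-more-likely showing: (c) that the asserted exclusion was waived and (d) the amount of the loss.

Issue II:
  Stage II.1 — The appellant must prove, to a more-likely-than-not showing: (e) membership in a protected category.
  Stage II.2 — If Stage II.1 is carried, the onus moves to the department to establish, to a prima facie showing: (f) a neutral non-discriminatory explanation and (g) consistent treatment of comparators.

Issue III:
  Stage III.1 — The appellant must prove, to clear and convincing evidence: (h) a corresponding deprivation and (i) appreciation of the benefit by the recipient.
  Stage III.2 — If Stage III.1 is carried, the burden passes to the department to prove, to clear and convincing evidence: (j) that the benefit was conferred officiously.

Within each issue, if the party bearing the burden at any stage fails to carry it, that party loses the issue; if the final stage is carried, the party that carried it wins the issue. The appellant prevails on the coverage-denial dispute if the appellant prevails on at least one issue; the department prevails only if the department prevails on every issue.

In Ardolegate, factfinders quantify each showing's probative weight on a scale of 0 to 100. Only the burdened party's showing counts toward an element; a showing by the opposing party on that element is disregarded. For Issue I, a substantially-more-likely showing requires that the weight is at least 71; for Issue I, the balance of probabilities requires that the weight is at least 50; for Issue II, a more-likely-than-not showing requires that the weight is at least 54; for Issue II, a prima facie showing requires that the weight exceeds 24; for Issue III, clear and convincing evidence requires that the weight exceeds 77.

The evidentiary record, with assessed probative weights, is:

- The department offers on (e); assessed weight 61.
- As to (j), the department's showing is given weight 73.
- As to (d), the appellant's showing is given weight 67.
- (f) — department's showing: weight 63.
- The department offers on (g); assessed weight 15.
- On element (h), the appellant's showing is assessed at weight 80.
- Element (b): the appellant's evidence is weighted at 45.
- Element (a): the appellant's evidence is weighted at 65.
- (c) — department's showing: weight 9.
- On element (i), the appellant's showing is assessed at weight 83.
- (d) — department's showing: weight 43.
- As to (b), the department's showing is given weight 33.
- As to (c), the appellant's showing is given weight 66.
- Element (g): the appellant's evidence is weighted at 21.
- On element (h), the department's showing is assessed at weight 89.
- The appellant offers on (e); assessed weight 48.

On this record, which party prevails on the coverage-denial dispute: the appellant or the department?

appellant

— Issue I —
Stage I.1 (appellant, a substantially-more-likely showing, weight is at least 71): (a) 65 < 71 — fails.
  The appellant does not carry Stage I.1.
So the department prevails on this issue.
— Issue II —
At Stage II.1 the appellant must meet a more-likely-than-not showing (weight is at least 54): on (e) the weight is 48 (the department's 61 is given no effect), which does not reach 54, so (e) does not meet the standard.
  Not every element is met, so the appellant fails to carry Stage II.1.
So the department prevails on this issue.
— Issue III —
At Stage III.1 the appellant must meet clear and convincing evidence (weight exceeds 77): on (h) the weight is 80 (the department's 89 is given no effect), > 77, so (h) meets the standard; on (i) the weight is 83, > 77, so (i) meets the standard.
  Stage III.1 is satisfied; the onus moves to the department.
At Stage III.2 the department must meet clear and convincing evidence (weight exceeds 77): on (j) the weight is 73, ≤ 77, so (j) does not meet the standard.
  Stage III.2 not carried; the department fails its burden.
So the appellant prevails on this issue.
Per-issue: Issue I → department; Issue II → department; Issue III → appellant. The appellant must prevail on at least one issue; overall, the appellant prevails.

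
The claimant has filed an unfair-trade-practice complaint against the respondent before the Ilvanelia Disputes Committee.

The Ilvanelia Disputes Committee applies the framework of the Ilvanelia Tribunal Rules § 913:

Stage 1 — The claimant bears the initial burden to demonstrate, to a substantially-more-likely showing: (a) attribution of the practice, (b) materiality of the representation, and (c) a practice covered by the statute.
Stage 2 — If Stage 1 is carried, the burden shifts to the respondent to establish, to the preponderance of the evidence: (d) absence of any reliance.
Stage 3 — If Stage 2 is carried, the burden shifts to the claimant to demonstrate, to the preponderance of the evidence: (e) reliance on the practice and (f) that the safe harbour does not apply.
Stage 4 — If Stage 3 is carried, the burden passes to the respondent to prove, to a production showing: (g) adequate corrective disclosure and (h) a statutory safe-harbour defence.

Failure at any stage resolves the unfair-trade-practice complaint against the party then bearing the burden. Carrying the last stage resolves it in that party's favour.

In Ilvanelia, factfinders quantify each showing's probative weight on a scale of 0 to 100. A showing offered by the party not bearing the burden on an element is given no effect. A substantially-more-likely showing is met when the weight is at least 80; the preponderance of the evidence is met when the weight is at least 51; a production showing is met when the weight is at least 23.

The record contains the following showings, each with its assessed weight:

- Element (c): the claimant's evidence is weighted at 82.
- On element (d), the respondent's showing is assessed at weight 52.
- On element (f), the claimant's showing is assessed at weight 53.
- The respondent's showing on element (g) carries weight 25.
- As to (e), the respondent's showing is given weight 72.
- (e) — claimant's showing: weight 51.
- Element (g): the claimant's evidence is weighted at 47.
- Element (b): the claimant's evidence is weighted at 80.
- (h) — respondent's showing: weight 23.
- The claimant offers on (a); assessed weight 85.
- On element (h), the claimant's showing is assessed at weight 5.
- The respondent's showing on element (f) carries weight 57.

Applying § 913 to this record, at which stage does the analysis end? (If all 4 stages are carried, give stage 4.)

stage 4

Stage 1 (claimant, a substantially-more-likely showing, weight is at least 80): (a) 85 ≥ 80 — meets; (b) 80 ≥ 80 — meets; (c) 82 ≥ 80 — meets.
  All elements met. The burden passes to the respondent.
Stage 2 (respondent, the preponderance of the evidence, weight is at least 51): (d) 52 ≥ 51 — meets.
  All elements met. The burden passes to the claimant.
Stage 3 (claimant, the preponderance of the evidence, weight is at least 51): (e) 51 (respondent's 72 disregarded) ≥ 51 — meets; (f) 53 (respondent's 57 disregarded) ≥ 51 — meets.
  Stage 3 carried; the burden shifts to the respondent.
Stage 4 (respondent, a production showing, weight is at least 23): (g) 25 (claimant's 47 disregarded) ≥ 23 — meets; (h) 23 (claimant's 5 disregarded) ≥ 23 — meets.
  All elements met at the final stage.
Every stage carried; the respondent prevails.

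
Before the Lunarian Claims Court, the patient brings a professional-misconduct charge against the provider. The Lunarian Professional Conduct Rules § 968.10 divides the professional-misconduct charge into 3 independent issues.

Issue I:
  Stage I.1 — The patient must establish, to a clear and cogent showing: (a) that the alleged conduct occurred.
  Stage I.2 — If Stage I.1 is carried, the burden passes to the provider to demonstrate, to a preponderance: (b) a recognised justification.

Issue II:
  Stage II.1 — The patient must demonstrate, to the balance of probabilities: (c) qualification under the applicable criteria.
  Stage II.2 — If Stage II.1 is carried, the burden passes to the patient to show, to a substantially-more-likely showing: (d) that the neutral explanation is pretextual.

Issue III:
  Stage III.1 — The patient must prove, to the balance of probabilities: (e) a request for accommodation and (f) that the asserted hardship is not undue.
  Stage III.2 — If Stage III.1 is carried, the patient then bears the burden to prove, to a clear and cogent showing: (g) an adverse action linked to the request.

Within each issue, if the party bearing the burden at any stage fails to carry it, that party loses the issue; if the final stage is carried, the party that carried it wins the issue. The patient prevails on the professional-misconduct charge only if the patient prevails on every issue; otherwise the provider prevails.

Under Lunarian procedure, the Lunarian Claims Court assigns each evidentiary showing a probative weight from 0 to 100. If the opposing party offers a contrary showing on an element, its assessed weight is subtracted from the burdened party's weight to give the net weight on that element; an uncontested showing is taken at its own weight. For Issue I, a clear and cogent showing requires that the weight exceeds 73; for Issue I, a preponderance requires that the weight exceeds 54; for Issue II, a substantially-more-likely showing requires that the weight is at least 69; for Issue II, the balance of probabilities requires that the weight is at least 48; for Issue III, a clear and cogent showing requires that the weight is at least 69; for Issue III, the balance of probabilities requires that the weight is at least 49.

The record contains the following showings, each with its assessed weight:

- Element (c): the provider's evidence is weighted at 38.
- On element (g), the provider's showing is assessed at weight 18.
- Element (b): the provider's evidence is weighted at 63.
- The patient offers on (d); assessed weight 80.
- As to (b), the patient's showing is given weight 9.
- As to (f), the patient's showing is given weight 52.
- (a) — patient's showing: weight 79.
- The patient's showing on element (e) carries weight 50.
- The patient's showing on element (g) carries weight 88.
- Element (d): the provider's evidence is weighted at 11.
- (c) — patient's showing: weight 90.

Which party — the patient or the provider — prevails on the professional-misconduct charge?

— Issue I —
Stage I.1 (patient, a clear and cogent showing, weight exceeds 73): (a) 79 > 73 — meets.
  The patient carries Stage I.1; the provider now bears the burden.
Stage I.2 (provider, a preponderance, weight exceeds 54): (b) net 63−9=54 ≤ 54 — fails.
  The provider does not carry Stage I.2.
The patient prevails on this issue.
— Issue II —
Stage II.1 (patient, the balance of probabilities, weight is at least 48): (c) net 90−38=52 ≥ 48 — meets.
  Stage II.1 is satisfied; the patient continues to bear the burden.
Stage II.2 (patient, a substantially-more-likely showing, weight is at least 69): (d) net 80−11=69 ≥ 69 — meets.
  Stage II.2 carried; the final stage is satisfied.
Every stage carried; the patient prevails on this issue.
— Issue III —
Stage III.1 (patient, the balance of probabilities, weight is at least 49): (e) 50 ≥ 49 — meets; (f) 52 ≥ 49 — meets.
  All elements met. The patient retains the burden for Stage III.2.
Stage III.2 (patient, a clear and cogent showing, weight is at least 69): (g) net 88−18=70 ≥ 69 — meets.
  The patient carries the last stage.
Every stage carried; the patient prevails on this issue.
Per-issue: Issue I → patient; Issue II → patient; Issue III → patient. The patient must prevail on every issue; overall, the patient prevails.

patient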